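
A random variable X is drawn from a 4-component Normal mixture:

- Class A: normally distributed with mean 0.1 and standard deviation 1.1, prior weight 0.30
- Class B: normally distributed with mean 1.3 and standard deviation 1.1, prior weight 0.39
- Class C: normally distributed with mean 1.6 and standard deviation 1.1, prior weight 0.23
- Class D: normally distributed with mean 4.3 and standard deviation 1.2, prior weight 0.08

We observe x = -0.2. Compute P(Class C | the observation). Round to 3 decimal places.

The responsibility of component k is P(Z=k) f_k(x) divided by Σ_j P(Z=j) f_j(x).
Component likelihoods at x = -0.2:
  f_A = 0.349435
  f_B = 0.14313
  f_C = 0.0950748
  f_D = 0.00029383
Unnormalised posteriors:
  P(Z=A)·f_A = 0.30 × 0.349435 = 0.10483
  P(Z=B)·f_B = 0.39 × 0.14313 = 0.0558208
  P(Z=C)·f_C = 0.23 × 0.0950748 = 0.0218672
  P(Z=D)·f_D = 0.08 × 0.00029383 = 2.35064e-05
Evidence: 0.10483 + 0.0558208 + 0.0218672 + 2.35064e-05 = 0.182542
P(Class C | data) = 0.0218672 / 0.182542 ≈ 0.120

0.120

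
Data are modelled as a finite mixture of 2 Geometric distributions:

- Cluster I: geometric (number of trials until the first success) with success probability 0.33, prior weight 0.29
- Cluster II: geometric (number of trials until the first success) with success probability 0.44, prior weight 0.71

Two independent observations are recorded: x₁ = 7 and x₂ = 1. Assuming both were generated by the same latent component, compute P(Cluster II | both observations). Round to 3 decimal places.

P(component k | x) = P(Z=k)·f_k(x) / marginal(x), where marginal(x) = Σ_j P(Z=j)·f_j(x).
Since both observations come from the same component, the likelihood for component k is f_k(x₁)·f_k(x₂).
  f_I = [0.0298513] × [0.33] = 0.00985092
  f_II = [0.01357] × [0.44] = 0.00597081
Multiply by the mixture weights:
  P(Z=I)·f_I = 0.29 × 0.00985092 = 0.00285677
  P(Z=II)·f_II = 0.71 × 0.00597081 = 0.00423928
Marginal: 0.00285677 + 0.00423928 = 0.00709604
P(Cluster II | x₁,x₂) ≈ 0.597

0.597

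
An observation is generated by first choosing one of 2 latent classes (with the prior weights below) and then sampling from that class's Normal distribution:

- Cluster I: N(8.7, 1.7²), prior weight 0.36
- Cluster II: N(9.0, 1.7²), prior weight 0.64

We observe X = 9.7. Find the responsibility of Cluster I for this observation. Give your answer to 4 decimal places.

P(component k | x) = π_k·f_k(x) / marginal(x), where marginal(x) = Σ_j π_j·f_j(x).
Component likelihoods at x = 9.7:
  p_I = (1/(1.7·√(2π)))·exp(−(9.7−8.7)²/(2·1.7²)) = 0.234672·exp(-0.17301) = 0.197389
  p_II = (1/(1.7·√(2π)))·exp(−(9.7−9.0)²/(2·1.7²)) = 0.234672·exp(-0.08478) = 0.215598
Weight by the priors:
  π_I·p_I = 0.36 × 0.197389 = 0.0710602
  π_II·p_II = 0.64 × 0.215598 = 0.137982
Normaliser: 0.0710602 + 0.137982 = 0.209043
Responsibility of Cluster I: 0.0710602 / 0.209043 ≈ 0.3399

0.3399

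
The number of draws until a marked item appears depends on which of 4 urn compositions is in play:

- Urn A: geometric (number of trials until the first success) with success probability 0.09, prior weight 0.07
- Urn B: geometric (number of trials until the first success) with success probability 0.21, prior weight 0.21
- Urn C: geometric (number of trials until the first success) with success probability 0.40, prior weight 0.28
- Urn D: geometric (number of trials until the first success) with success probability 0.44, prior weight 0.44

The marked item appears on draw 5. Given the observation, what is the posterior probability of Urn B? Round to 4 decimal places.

Apply Bayes' rule: the posterior for each component is proportional to its prior times its likelihood at x.
Evaluate each component's likelihood at the observed value:
  f_A = 0.09·(1−0.09)^4 = 0.09·0.68575 = 0.0617175
  f_B = 0.21·(1−0.21)^4 = 0.21·0.389501 = 0.0817952
  f_C = 0.40·(1−0.40)^4 = 0.40·0.1296 = 0.05184
  f_D = 0.44·(1−0.44)^4 = 0.44·0.098345 = 0.0432718
Multiply by the mixture weights:
  P(Z=A)·f_A = 0.07 × 0.0617175 = 0.00432022
  P(Z=B)·f_B = 0.21 × 0.0817952 = 0.017177
  P(Z=C)·f_C = 0.28 × 0.05184 = 0.0145152
  P(Z=D)·f_D = 0.44 × 0.0432718 = 0.0190396
Sum: 0.00432022 + 0.017177 + 0.0145152 + 0.0190396 = 0.055052
Responsibility of Urn B: 0.017177 / 0.055052 ≈ 0.3120

0.3120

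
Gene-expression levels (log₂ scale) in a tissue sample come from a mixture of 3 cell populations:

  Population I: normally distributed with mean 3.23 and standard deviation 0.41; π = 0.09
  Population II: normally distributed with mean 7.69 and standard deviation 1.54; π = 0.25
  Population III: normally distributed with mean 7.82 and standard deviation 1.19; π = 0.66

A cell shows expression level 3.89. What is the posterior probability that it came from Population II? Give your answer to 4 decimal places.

Posterior ∝ prior × likelihood, so P(k | x) ∝ w_k f_k(x); normalise over all components.
Evaluate each component's likelihood at the observed value:
  f_I = 0.266336
  f_II = 0.0123379
  f_III = 0.00143554
Unnormalised posteriors:
  w_I·f_I = 0.09 × 0.266336 = 0.0239702
  w_II·f_II = 0.25 × 0.0123379 = 0.00308448
  w_III·f_III = 0.66 × 0.00143554 = 0.000947456
Normaliser: 0.0239702 + 0.00308448 + 0.000947456 = 0.0280021
P(Population II | the observation) = 0.00308448 / 0.0280021 ≈ 0.1102

0.1102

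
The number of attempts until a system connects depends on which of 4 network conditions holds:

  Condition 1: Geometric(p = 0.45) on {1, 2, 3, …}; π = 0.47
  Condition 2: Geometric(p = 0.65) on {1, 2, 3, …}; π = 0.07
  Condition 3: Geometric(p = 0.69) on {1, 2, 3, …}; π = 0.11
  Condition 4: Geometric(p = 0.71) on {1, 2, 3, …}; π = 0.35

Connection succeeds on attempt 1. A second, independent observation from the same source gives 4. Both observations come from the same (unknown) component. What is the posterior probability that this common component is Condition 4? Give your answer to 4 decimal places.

Apply Bayes' rule: the posterior for each component is proportional to its prior times its likelihood at x.
Since both observations come from the same component, the likelihood for component k is f_k(x₁)·f_k(x₂).
  f_1 = [0.45·(1−0.45)^0 = 0.45·1 = 0.45] × [0.0748688] = 0.0336909
  f_2 = [0.65·(1−0.65)^0 = 0.65·1 = 0.65] × [0.0278687] = 0.0181147
  f_3 = [0.69·(1−0.69)^0 = 0.69·1 = 0.69] × [0.0205558] = 0.0141835
  f_4 = [0.71·(1−0.71)^0 = 0.71·1 = 0.71] × [0.0173162] = 0.0122945
Unnormalised posteriors:
  P(Z=1)·f_1 = 0.47 × 0.0336909 = 0.0158347
  P(Z=2)·f_2 = 0.07 × 0.0181147 = 0.00126803
  P(Z=3)·f_3 = 0.11 × 0.0141835 = 0.00156018
  P(Z=4)·f_4 = 0.35 × 0.0122945 = 0.00430307
Denominator: 0.0158347 + 0.00126803 + 0.00156018 + 0.00430307 = 0.022966
P(Condition 4 | x) ≈ 0.1874

0.1874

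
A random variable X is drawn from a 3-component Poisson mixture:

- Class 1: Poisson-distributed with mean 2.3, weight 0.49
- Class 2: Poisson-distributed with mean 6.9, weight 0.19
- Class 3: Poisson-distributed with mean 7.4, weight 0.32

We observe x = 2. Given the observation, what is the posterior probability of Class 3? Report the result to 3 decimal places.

0.038

By Bayes' theorem, P(k | x) = π_k f_k(x) / Σ_j π_j f_j(x).
Evaluate each component's likelihood at the observed value:
  f_1 = e^(−2.3)·2.3^2/2! = 0.265185
  f_2 = e^(−6.9)·6.9^2/2! = 0.0239903
  f_3 = e^(−7.4)·7.4^2/2! = 0.0167361
Weight by the priors:
  π_1·f_1 = 0.49 × 0.265185 = 0.12994
  π_2·f_2 = 0.19 × 0.0239903 = 0.00455816
  π_3·f_3 = 0.32 × 0.0167361 = 0.00535555
Denominator: 0.12994 + 0.00455816 + 0.00535555 = 0.139854
Responsibility of Class 3: 0.00535555 / 0.139854 ≈ 0.038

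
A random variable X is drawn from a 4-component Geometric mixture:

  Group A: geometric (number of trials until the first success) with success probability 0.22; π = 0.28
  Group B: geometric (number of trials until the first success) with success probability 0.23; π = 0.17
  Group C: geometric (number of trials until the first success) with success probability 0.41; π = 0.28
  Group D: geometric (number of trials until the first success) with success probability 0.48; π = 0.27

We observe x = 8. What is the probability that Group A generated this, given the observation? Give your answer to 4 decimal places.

0.5084

By Bayes' theorem, P(k | x) = P(Z=k) f_k(x) / Σ_j P(Z=j) f_j(x).
Geometric probabilities:
  L_A = 0.22·(1−0.22)^7 = 0.22·0.175656 = 0.0386443
  L_B = 0.23·(1−0.23)^7 = 0.23·0.160485 = 0.0369116
  L_C = 0.41·(1−0.41)^7 = 0.41·0.0248865 = 0.0102035
  L_D = 0.48·(1−0.48)^7 = 0.48·0.0102807 = 0.00493474
Unnormalised posteriors:
  P(Z=A)·L_A = 0.28 × 0.0386443 = 0.0108204
  P(Z=B)·L_B = 0.17 × 0.0369116 = 0.00627497
  P(Z=C)·L_C = 0.28 × 0.0102035 = 0.00285697
  P(Z=D)·L_D = 0.27 × 0.00493474 = 0.00133238
Sum: 0.0108204 + 0.00627497 + 0.00285697 + 0.00133238 = 0.0212847
P(Group A | data) ≈ 0.5084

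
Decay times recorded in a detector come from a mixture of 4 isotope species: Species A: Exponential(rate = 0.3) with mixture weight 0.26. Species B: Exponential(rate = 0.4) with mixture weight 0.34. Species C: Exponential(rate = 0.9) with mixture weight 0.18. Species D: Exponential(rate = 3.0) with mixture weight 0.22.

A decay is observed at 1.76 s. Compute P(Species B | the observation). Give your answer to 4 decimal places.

P(component k | x) = w_k·f_k(x) / marginal(x), where marginal(x) = Σ_j w_j·f_j(x).
Component likelihoods at x = 1.76 s:
  L_A = 0.176935
  L_B = 0.197841
  L_C = 0.184638
  L_D = 0.0152773
Prior × likelihood for each component:
  w_A·L_A = 0.26 × 0.176935 = 0.0460031
  w_B·L_B = 0.34 × 0.197841 = 0.067266
  w_C·L_C = 0.18 × 0.184638 = 0.0332348
  w_D·L_D = 0.22 × 0.0152773 = 0.003361
Marginal: 0.0460031 + 0.067266 + 0.0332348 + 0.003361 = 0.149865
So the posterior for Species B is 0.067266 / 0.149865 ≈ 0.4488.

0.4488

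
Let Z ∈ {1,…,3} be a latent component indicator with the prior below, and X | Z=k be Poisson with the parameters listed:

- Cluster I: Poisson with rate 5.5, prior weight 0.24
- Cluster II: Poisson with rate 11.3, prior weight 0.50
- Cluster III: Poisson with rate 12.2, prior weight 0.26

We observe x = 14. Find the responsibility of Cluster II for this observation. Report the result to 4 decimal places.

P(component k | x) = P(Z=k)·f_k(x) / marginal(x), where marginal(x) = Σ_j P(Z=j)·f_j(x).
Evaluate each component's likelihood at the observed value:
  p_I = e^(−5.5)·5.5^14/14! = 0.00108655
  p_II = e^(−11.3)·11.3^14/14! = 0.0785529
  p_III = e^(−12.2)·12.2^14/14! = 0.0933763
Unnormalised posteriors:
  P(Z=I)·p_I = 0.24 × 0.00108655 = 0.000260772
  P(Z=II)·p_II = 0.50 × 0.0785529 = 0.0392764
  P(Z=III)·p_III = 0.26 × 0.0933763 = 0.0242778
Normaliser: 0.000260772 + 0.0392764 + 0.0242778 = 0.0638151
P(Cluster II | data) = 0.0392764 / 0.0638151 ≈ 0.6155

0.6155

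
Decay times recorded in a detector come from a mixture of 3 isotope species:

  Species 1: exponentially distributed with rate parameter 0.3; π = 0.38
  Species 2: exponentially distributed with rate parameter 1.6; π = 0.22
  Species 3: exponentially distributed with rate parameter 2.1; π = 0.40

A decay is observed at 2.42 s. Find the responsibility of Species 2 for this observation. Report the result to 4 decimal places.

By Bayes' theorem, P(k | x) = π_k f_k(x) / Σ_j π_j f_j(x).
Exponential densities:
  L_1 = 0.145152
  L_2 = 0.0333067
  L_3 = 0.0130357
Multiply by the mixture weights:
  π_1·L_1 = 0.38 × 0.145152 = 0.0551578
  π_2·L_2 = 0.22 × 0.0333067 = 0.00732748
  π_3·L_3 = 0.40 × 0.0130357 = 0.00521428
Normaliser: 0.0551578 + 0.00732748 + 0.00521428 = 0.0676996
P(Species 2 | 2.42 s) ≈ 0.1082

0.1082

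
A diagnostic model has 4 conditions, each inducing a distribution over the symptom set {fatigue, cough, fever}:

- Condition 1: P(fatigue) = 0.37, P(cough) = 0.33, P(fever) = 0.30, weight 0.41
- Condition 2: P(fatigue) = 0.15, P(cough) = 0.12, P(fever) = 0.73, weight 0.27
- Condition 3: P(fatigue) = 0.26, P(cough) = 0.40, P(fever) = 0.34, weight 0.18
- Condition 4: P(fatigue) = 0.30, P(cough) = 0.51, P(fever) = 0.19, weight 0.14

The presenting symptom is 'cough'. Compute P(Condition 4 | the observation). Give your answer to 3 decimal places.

By Bayes' theorem, P(k | x) = w_k f_k(x) / Σ_j w_j f_j(x).
Evaluate each component's likelihood at the observed value:
  p_1 = 0.33
  p_2 = 0.12
  p_3 = 0.4
  p_4 = 0.51
Unnormalised posteriors:
  w_1·p_1 = 0.41 × 0.33 = 0.1353
  w_2·p_2 = 0.27 × 0.12 = 0.0324
  w_3·p_3 = 0.18 × 0.4 = 0.072
  w_4·p_4 = 0.14 × 0.51 = 0.0714
Evidence: 0.1353 + 0.0324 + 0.072 + 0.0714 = 0.3111
Responsibility of Condition 4: 0.0714 / 0.3111 ≈ 0.230

0.230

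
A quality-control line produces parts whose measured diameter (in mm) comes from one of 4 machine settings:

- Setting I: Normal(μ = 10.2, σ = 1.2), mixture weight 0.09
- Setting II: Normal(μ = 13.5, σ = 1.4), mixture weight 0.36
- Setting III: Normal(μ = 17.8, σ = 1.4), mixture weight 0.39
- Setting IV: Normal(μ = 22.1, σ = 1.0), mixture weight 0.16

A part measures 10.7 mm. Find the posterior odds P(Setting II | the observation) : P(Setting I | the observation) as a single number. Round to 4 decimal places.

Only the two components matter; the odds are (P(Z=i) f_i(x)) / (P(Z=j) f_j(x)).
Evaluate each component's likelihood at the observed value:
  f_I = 0.30481
  f_II = 0.038565
  f_III = 7.41119e-07
  f_IV = 2.40135e-29
Odds = (0.36/0.09) × (0.038565/0.30481) = 4 × 0.126521 ≈ 0.5061

0.5061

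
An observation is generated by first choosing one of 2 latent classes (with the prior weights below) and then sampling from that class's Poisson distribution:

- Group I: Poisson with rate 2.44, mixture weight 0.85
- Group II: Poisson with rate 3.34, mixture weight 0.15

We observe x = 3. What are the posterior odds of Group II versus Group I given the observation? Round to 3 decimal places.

Since P(k|x) ∝ π_k f_k(x), the posterior odds are π_i f_i(x) / (π_j f_j(x)).
Evaluate each component's likelihood at the observed value:
  L_I = 0.211028
  L_II = 0.220062
Odds = (0.15/0.85) × (0.220062/0.211028) = 0.176471 × 1.04281 ≈ 0.184

0.184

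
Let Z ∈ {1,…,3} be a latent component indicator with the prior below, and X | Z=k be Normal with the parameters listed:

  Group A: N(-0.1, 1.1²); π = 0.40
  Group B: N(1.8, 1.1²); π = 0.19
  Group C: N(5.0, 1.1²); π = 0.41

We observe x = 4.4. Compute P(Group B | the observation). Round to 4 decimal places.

0.0319

By Bayes' theorem, P(k | x) = π_k f_k(x) / Σ_j π_j f_j(x).
Evaluate each component's likelihood at the observed value:
  p_A = (1/(1.1·√(2π)))·exp(−(4.4−-0.1)²/(2·1.1²)) = 0.362675·exp(-8.36777) = 8.42251e-05
  p_B = (1/(1.1·√(2π)))·exp(−(4.4−1.8)²/(2·1.1²)) = 0.362675·exp(-2.79339) = 0.0222006
  p_C = (1/(1.1·√(2π)))·exp(−(4.4−5.0)²/(2·1.1²)) = 0.362675·exp(-0.14876) = 0.312544
Multiply by the mixture weights:
  π_A·p_A = 0.40 × 8.42251e-05 = 3.369e-05
  π_B·p_B = 0.19 × 0.0222006 = 0.00421811
  π_C·p_C = 0.41 × 0.312544 = 0.128143
Denominator: 3.369e-05 + 0.00421811 + 0.128143 = 0.132395
Responsibility of Group B: 0.00421811 / 0.132395 ≈ 0.0319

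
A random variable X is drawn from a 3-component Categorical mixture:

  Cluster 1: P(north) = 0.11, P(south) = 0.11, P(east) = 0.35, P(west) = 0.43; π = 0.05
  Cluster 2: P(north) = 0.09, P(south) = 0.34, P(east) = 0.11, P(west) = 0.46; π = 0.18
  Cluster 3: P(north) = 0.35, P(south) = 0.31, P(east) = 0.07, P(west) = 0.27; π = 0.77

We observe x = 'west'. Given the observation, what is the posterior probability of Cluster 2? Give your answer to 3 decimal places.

0.265

Apply Bayes' rule: the posterior for each component is proportional to its prior times its likelihood at x.
Categorical probabilities:
  p_1 = P(west | comp) = 0.43
  p_2 = P(west | comp) = 0.46
  p_3 = P(west | comp) = 0.27
Weight by the priors:
  π_1·p_1 = 0.05 × 0.43 = 0.0215
  π_2·p_2 = 0.18 × 0.46 = 0.0828
  π_3·p_3 = 0.77 × 0.27 = 0.2079
Sum: 0.0215 + 0.0828 + 0.2079 = 0.3122
P(Cluster 2 | data) = 0.0828 / 0.3122 ≈ 0.265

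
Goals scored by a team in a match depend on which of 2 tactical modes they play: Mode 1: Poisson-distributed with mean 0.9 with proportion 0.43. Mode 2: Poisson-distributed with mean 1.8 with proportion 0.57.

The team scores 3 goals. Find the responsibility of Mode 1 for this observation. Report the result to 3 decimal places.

0.188

By Bayes' theorem, P(k | x) = w_k f_k(x) / Σ_j w_j f_j(x).
Evaluate each component's likelihood at the observed value:
  p_1 = e^(−0.9)·0.9^3/3! = 0.0493982
  p_2 = e^(−1.8)·1.8^3/3! = 0.160671
Multiply by the mixture weights:
  w_1·p_1 = 0.43 × 0.0493982 = 0.0212412
  w_2·p_2 = 0.57 × 0.160671 = 0.0915822
Evidence: 0.0212412 + 0.0915822 = 0.112823
So the posterior for Mode 1 is 0.0212412 / 0.112823 ≈ 0.188.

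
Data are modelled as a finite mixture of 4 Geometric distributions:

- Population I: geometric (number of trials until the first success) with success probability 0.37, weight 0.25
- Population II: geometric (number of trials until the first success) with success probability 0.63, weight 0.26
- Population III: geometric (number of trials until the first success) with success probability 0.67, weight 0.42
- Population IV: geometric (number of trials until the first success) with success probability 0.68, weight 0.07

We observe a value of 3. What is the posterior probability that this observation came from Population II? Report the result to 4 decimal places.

By Bayes' theorem, P(k | x) = P(Z=k) f_k(x) / Σ_j P(Z=j) f_j(x).
Component likelihoods at x = 3:
  f_I = 0.37·(1−0.37)^2 = 0.37·0.3969 = 0.146853
  f_II = 0.63·(1−0.63)^2 = 0.63·0.1369 = 0.086247
  f_III = 0.67·(1−0.67)^2 = 0.67·0.1089 = 0.072963
  f_IV = 0.68·(1−0.68)^2 = 0.68·0.1024 = 0.069632
Weight by the priors:
  P(Z=I)·f_I = 0.25 × 0.146853 = 0.0367133
  P(Z=II)·f_II = 0.26 × 0.086247 = 0.0224242
  P(Z=III)·f_III = 0.42 × 0.072963 = 0.0306445
  P(Z=IV)·f_IV = 0.07 × 0.069632 = 0.00487424
Evidence: 0.0367133 + 0.0224242 + 0.0306445 + 0.00487424 = 0.0946562
So the posterior for Population II is 0.0224242 / 0.0946562 ≈ 0.2369.

0.2369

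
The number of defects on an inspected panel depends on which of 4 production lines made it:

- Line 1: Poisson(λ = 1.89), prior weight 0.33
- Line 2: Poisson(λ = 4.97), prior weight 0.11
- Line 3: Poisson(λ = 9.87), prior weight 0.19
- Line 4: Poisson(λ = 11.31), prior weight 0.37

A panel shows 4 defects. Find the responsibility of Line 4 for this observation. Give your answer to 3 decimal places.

0.058

Apply Bayes' rule: the posterior for each component is proportional to its prior times its likelihood at x.
Poisson probabilities:
  p_1 = 0.0803192
  p_2 = 0.176511
  p_3 = 0.0204442
  p_4 = 0.00835158
Prior × likelihood for each component:
  π_1·p_1 = 0.33 × 0.0803192 = 0.0265053
  π_2·p_2 = 0.11 × 0.176511 = 0.0194162
  π_3·p_3 = 0.19 × 0.0204442 = 0.0038844
  π_4·p_4 = 0.37 × 0.00835158 = 0.00309008
Marginal: 0.0265053 + 0.0194162 + 0.0038844 + 0.00309008 = 0.052896
P(Line 4 | x) = 0.00309008 / 0.052896 ≈ 0.058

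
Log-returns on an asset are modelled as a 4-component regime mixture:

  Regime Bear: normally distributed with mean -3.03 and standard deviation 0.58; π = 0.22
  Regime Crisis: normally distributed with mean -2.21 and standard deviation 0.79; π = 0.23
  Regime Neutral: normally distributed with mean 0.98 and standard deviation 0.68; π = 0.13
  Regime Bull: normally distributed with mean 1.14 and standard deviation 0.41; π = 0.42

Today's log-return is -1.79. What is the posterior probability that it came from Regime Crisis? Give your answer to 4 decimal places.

0.8674

The responsibility of component k is P(Z=k) f_k(x) divided by Σ_j P(Z=j) f_j(x).
Component likelihoods at x = -1.79:
  p_Bear = 0.0699772
  p_Crisis = 0.438437
  p_Neutral = 0.000146264
  p_Bull = 7.9136e-12
Multiply by the mixture weights:
  P(Z=Bear)·p_Bear = 0.22 × 0.0699772 = 0.015395
  P(Z=Crisis)·p_Crisis = 0.23 × 0.438437 = 0.10084
  P(Z=Neutral)·p_Neutral = 0.13 × 0.000146264 = 1.90143e-05
  P(Z=Bull)·p_Bull = 0.42 × 7.9136e-12 = 3.32371e-12
Sum: 0.015395 + 0.10084 + 1.90143e-05 + 3.32371e-12 = 0.116254
Responsibility of Regime Crisis: 0.10084 / 0.116254 ≈ 0.8674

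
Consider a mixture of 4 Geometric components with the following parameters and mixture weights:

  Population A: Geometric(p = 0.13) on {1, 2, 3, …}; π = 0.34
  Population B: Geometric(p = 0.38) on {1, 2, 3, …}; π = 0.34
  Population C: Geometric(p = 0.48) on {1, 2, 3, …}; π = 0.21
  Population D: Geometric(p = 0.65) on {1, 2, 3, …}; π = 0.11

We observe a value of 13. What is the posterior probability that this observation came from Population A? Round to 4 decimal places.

0.9479

P(component k | x) = P(Z=k)·f_k(x) / marginal(x), where marginal(x) = Σ_j P(Z=j)·f_j(x).
Geometric probabilities:
  f_A = 0.13·(1−0.13)^12 = 0.13·0.188032 = 0.0244441
  f_B = 0.38·(1−0.38)^12 = 0.38·0.00322627 = 0.00122598
  f_C = 0.48·(1−0.48)^12 = 0.48·0.000390877 = 0.000187621
  f_D = 0.65·(1−0.65)^12 = 0.65·3.37922e-06 = 2.19649e-06
Weight by the priors:
  P(Z=A)·f_A = 0.34 × 0.0244441 = 0.008311
  P(Z=B)·f_B = 0.34 × 0.00122598 = 0.000416834
  P(Z=C)·f_C = 0.21 × 0.000187621 = 3.94004e-05
  P(Z=D)·f_D = 0.11 × 2.19649e-06 = 2.41614e-07
Evidence: 0.008311 + 0.000416834 + 3.94004e-05 + 2.41614e-07 = 0.00876748
P(Population A | data) ≈ 0.9479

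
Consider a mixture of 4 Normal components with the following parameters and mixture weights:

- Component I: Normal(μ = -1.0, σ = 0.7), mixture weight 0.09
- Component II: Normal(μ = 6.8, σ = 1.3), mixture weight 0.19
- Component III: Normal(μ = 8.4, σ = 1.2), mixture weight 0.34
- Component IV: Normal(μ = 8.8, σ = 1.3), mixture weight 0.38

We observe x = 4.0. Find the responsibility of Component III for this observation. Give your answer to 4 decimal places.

The responsibility of component k is w_k f_k(x) divided by Σ_j w_j f_j(x).
Component likelihoods at x = 4.0:
  p_I = (1/(0.7·√(2π)))·exp(−(4.0−-1.0)²/(2·0.7²)) = 0.569918·exp(-25.51020) = 4.75194e-12
  p_II = (1/(1.3·√(2π)))·exp(−(4.0−6.8)²/(2·1.3²)) = 0.306879·exp(-2.31953) = 0.0301723
  p_III = (1/(1.2·√(2π)))·exp(−(4.0−8.4)²/(2·1.2²)) = 0.332452·exp(-6.72222) = 0.000400226
  p_IV = (1/(1.3·√(2π)))·exp(−(4.0−8.8)²/(2·1.3²)) = 0.306879·exp(-6.81657) = 0.000336178
Multiply by the mixture weights:
  w_I·p_I = 0.09 × 4.75194e-12 = 4.27675e-13
  w_II·p_II = 0.19 × 0.0301723 = 0.00573275
  w_III·p_III = 0.34 × 0.000400226 = 0.000136077
  w_IV·p_IV = 0.38 × 0.000336178 = 0.000127748
Denominator: 4.27675e-13 + 0.00573275 + 0.000136077 + 0.000127748 = 0.00599657
P(Component III | data) = 0.000136077 / 0.00599657 ≈ 0.0227

0.0227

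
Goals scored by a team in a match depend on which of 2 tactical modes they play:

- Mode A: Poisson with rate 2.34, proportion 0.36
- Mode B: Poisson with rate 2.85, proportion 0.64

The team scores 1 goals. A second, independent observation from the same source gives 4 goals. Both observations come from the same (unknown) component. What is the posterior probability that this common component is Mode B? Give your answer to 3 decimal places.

Apply Bayes' rule: the posterior for each component is proportional to its prior times its likelihood at x.
Since both observations come from the same component, the likelihood for component k is f_k(x₁)·f_k(x₂).
  p_A = [0.225407] × [0.120338] = 0.027125
  p_B = [0.164856] × [0.159012] = 0.0262141
Prior × likelihood for each component:
  π_A·p_A = 0.36 × 0.027125 = 0.009765
  π_B·p_B = 0.64 × 0.0262141 = 0.016777
Evidence: 0.009765 + 0.016777 = 0.026542
P(Mode B | x₁, x₂) ≈ 0.632

0.632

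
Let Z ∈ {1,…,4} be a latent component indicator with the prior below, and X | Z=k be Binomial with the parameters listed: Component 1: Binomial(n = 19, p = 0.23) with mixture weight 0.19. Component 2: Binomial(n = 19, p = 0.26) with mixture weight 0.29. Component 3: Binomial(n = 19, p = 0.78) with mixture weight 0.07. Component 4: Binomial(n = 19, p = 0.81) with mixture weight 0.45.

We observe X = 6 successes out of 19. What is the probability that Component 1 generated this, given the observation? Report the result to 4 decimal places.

0.3448

By Bayes' theorem, P(k | x) = w_k f_k(x) / Σ_j w_j f_j(x).
Evaluate each component's likelihood at the observed value:
  L_1 = C(19,6)·0.23^6·0.77^13 = 27132·0.000148036·0.0334487 = 0.134347
  L_2 = C(19,6)·0.26^6·0.74^13 = 27132·0.000308916·0.0199532 = 0.167238
  L_3 = C(19,6)·0.78^6·0.22^13 = 27132·0.2252·2.8281e-09 = 1.728e-05
  L_4 = C(19,6)·0.81^6·0.19^13 = 27132·0.28243·4.2053e-10 = 3.22247e-06
Prior × likelihood for each component:
  w_1·L_1 = 0.19 × 0.134347 = 0.0255259
  w_2·L_2 = 0.29 × 0.167238 = 0.0484989
  w_3·L_3 = 0.07 × 1.728e-05 = 1.2096e-06
  w_4·L_4 = 0.45 × 3.22247e-06 = 1.45011e-06
Marginal: 0.0255259 + 0.0484989 + 1.2096e-06 + 1.45011e-06 = 0.0740275
P(Component 1 | the observation) ≈ 0.3448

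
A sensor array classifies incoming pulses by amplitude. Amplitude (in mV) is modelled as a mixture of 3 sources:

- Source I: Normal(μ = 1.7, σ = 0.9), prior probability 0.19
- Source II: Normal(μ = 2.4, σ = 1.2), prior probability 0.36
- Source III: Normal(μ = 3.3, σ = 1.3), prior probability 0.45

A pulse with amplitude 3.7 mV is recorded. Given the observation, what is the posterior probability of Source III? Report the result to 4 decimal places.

Posterior ∝ prior × likelihood, so P(k | x) ∝ π_k f_k(x); normalise over all components.
Component likelihoods at x = 3.7 mV:
  f_I = 0.0375263
  f_II = 0.184877
  f_III = 0.29269
Prior × likelihood for each component:
  π_I·f_I = 0.19 × 0.0375263 = 0.00712999
  π_II·f_II = 0.36 × 0.184877 = 0.0665556
  π_III·f_III = 0.45 × 0.29269 = 0.131711
Marginal: 0.00712999 + 0.0665556 + 0.131711 = 0.205396
So the posterior for Source III is 0.131711 / 0.205396 ≈ 0.6413.

0.6413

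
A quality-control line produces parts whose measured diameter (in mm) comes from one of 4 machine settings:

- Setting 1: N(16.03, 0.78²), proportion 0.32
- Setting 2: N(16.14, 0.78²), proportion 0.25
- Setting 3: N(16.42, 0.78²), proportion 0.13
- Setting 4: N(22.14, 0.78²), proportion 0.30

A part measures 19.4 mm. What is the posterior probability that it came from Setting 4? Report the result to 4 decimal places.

0.8003

By Bayes' theorem, P(k | x) = π_k f_k(x) / Σ_j π_j f_j(x).
Component likelihoods at x = 19.4 mm:
  L_1 = 4.52235e-05
  L_2 = 8.23499e-05
  L_3 = 0.000346151
  L_4 = 0.00106964
Multiply by the mixture weights:
  π_1·L_1 = 0.32 × 4.52235e-05 = 1.44715e-05
  π_2·L_2 = 0.25 × 8.23499e-05 = 2.05875e-05
  π_3·L_3 = 0.13 × 0.000346151 = 4.49996e-05
  π_4·L_4 = 0.30 × 0.00106964 = 0.000320893
Marginal: 1.44715e-05 + 2.05875e-05 + 4.49996e-05 + 0.000320893 = 0.000400951
Responsibility of Setting 4: 0.000320893 / 0.000400951 ≈ 0.8003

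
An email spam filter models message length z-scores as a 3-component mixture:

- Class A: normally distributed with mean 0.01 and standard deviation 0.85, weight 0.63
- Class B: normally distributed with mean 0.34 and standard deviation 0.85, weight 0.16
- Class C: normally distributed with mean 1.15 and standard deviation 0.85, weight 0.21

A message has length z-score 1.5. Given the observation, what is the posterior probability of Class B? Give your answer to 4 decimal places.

P(component k | x) = w_k·f_k(x) / marginal(x), where marginal(x) = Σ_j w_j·f_j(x).
Evaluate each component's likelihood at the observed value:
  f_A = 0.100981
  f_B = 0.184957
  f_C = 0.431195
Multiply by the mixture weights:
  w_A·f_A = 0.63 × 0.100981 = 0.0636182
  w_B·f_B = 0.16 × 0.184957 = 0.0295932
  w_C·f_C = 0.21 × 0.431195 = 0.090551
Denominator: 0.0636182 + 0.0295932 + 0.090551 = 0.183762
So the posterior for Class B is 0.0295932 / 0.183762 ≈ 0.1610.

0.1610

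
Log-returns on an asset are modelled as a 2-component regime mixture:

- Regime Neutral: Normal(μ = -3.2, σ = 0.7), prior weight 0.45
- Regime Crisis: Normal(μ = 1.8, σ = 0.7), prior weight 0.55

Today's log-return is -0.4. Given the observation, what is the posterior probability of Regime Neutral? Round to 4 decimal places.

0.0369

Posterior ∝ prior × likelihood, so P(k | x) ∝ P(Z=k) f_k(x); normalise over all components.
Normal densities:
  f_Neutral = 0.000191186
  f_Crisis = 0.00408253
Weight by the priors:
  P(Z=Neutral)·f_Neutral = 0.45 × 0.000191186 = 8.60337e-05
  P(Z=Crisis)·f_Crisis = 0.55 × 0.00408253 = 0.00224539
Normaliser: 8.60337e-05 + 0.00224539 = 0.00233142
So the posterior for Regime Neutral is 8.60337e-05 / 0.00233142 ≈ 0.0369.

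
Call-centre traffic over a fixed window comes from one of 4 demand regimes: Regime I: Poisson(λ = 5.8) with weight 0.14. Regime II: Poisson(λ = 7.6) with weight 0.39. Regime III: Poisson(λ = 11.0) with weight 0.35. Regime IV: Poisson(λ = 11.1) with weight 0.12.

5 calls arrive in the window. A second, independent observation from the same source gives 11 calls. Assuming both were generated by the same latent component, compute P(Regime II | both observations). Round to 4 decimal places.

Apply Bayes' rule: the posterior for each component is proportional to its prior times its likelihood at x.
Since both observations come from the same component, the likelihood for component k is f_k(x₁)·f_k(x₂).
  L_I = [e^(−5.8)·5.8^5/5! = 0.165596] × [0.0189515] = 0.0031383
  L_II = [e^(−7.6)·7.6^5/5! = 0.105742] × [0.061257] = 0.00647745
  L_III = [e^(−11.0)·11.0^5/5! = 0.0224152] × [0.119378] = 0.00267588
  L_IV = [e^(−11.1)·11.1^5/5! = 0.021221] × [0.119324] = 0.00253217
Weight by the priors:
  π_I·L_I = 0.14 × 0.0031383 = 0.000439362
  π_II·L_II = 0.39 × 0.00647745 = 0.00252621
  π_III·L_III = 0.35 × 0.00267588 = 0.00093656
  π_IV·L_IV = 0.12 × 0.00253217 = 0.000303861
Denominator: 0.000439362 + 0.00252621 + 0.00093656 + 0.000303861 = 0.00420599
Responsibility of Regime II: 0.00252621 / 0.00420599 ≈ 0.6006

0.6006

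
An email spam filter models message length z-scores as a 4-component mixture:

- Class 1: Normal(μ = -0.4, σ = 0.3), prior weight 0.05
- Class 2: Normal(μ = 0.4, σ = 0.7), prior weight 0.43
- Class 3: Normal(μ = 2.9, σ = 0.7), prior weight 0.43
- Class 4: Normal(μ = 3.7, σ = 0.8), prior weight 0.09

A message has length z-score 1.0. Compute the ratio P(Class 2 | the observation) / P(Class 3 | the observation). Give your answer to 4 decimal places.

The posterior odds equal the prior odds times the likelihood ratio: (π_i/π_j)·(f_i(x)/f_j(x)).
Normal densities:
  p_1 = (1/(0.3·√(2π)))·exp(−(1.0−-0.4)²/(2·0.3²)) = 1.329808·exp(-10.88889) = 2.48202e-05
  p_2 = (1/(0.7·√(2π)))·exp(−(1.0−0.4)²/(2·0.7²)) = 0.569918·exp(-0.36735) = 0.394707
  p_3 = (1/(0.7·√(2π)))·exp(−(1.0−2.9)²/(2·0.7²)) = 0.569918·exp(-3.68367) = 0.0143223
  p_4 = (1/(0.8·√(2π)))·exp(−(1.0−3.7)²/(2·0.8²)) = 0.498678·exp(-5.69531) = 0.0016764
Posterior odds = (π_2·p_2) / (π_3·p_3) = (0.43·0.394707) / (0.43·0.0143223) = 0.169724 / 0.00615859 ≈ 27.5589

27.5589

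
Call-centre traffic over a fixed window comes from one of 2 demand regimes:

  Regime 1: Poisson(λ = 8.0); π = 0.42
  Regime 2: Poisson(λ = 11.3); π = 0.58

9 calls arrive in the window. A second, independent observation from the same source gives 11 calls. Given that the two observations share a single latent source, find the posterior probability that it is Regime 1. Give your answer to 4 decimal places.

0.3475

Posterior ∝ prior × likelihood, so P(k | x) ∝ π_k f_k(x); normalise over all components.
Since both observations come from the same component, the likelihood for component k is f_k(x₁)·f_k(x₂).
  f_1 = [0.124077] × [0.0721902] = 0.00895714
  f_2 = [0.102427] × [0.118899] = 0.0121785
Prior × likelihood for each component:
  π_1·f_1 = 0.42 × 0.00895714 = 0.003762
  π_2·f_2 = 0.58 × 0.0121785 = 0.00706355
Evidence: 0.003762 + 0.00706355 = 0.0108255
So the posterior for Regime 1 is 0.003762 / 0.0108255 ≈ 0.3475.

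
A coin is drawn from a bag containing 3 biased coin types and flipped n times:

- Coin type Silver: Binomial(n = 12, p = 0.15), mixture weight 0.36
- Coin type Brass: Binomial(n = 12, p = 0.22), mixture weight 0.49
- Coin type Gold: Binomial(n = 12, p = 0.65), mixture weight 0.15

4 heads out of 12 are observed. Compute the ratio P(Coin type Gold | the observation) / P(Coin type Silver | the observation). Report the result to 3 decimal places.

The posterior odds equal the prior odds times the likelihood ratio: (π_i/π_j)·(f_i(x)/f_j(x)).
Binomial probabilities:
  p_Silver = C(12,4)·0.15^4·0.85^8 = 495·0.00050625·0.272491 = 0.0682844
  p_Brass = C(12,4)·0.22^4·0.78^8 = 495·0.00234256·0.137011 = 0.158874
  p_Gold = C(12,4)·0.65^4·0.35^8 = 495·0.178506·0.000225188 = 0.0198977
Odds = (0.15/0.36) × (0.0198977/0.0682844) = 0.416667 × 0.291394 ≈ 0.121

0.121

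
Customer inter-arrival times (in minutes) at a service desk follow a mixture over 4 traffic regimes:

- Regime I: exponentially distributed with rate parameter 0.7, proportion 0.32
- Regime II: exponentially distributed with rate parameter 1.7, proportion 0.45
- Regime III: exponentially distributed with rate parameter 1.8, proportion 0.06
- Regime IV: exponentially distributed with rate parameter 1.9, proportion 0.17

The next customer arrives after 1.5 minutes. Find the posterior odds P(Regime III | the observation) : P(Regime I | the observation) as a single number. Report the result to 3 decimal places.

Only the two components matter; the odds are (w_i f_i(x)) / (w_j f_j(x)).
Component likelihoods at x = 1.5 minutes:
  f_I = 0.7·e^(−0.7·1.5) = 0.7·e^(−1.0500) = 0.244956
  f_II = 1.7·e^(−1.7·1.5) = 1.7·e^(−2.5500) = 0.132739
  f_III = 1.8·e^(−1.8·1.5) = 1.8·e^(−2.7000) = 0.12097
  f_IV = 1.9·e^(−1.9·1.5) = 1.9·e^(−2.8500) = 0.109904
Posterior odds = (w_III·f_III) / (w_I·f_I) = (0.06·0.12097) / (0.32·0.244956) = 0.0072582 / 0.0783861 ≈ 0.093

0.093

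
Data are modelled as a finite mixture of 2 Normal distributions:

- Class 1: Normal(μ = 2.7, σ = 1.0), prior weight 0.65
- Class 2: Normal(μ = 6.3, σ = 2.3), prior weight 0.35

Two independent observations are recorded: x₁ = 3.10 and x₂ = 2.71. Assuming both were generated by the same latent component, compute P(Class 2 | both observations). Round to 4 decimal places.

0.0122

By Bayes' theorem, P(k | x) = π_k f_k(x) / Σ_j π_j f_j(x).
Since both observations come from the same component, the likelihood for component k is f_k(x₁)·f_k(x₂).
  p_1 = [(1/(1.0·√(2π)))·exp(−(3.10−2.7)²/(2·1.0²)) = 0.398942·exp(-0.08000) = 0.36827] × [0.398922] = 0.146911
  p_2 = [(1/(2.3·√(2π)))·exp(−(3.10−6.3)²/(2·2.3²)) = 0.173453·exp(-0.96786) = 0.0658938] × [0.0513031] = 0.00338055
Unnormalised posteriors:
  π_1·p_1 = 0.65 × 0.146911 = 0.0954923
  π_2·p_2 = 0.35 × 0.00338055 = 0.00118319
Evidence: 0.0954923 + 0.00118319 = 0.0966755
Responsibility of Class 2: 0.00118319 / 0.0966755 ≈ 0.0122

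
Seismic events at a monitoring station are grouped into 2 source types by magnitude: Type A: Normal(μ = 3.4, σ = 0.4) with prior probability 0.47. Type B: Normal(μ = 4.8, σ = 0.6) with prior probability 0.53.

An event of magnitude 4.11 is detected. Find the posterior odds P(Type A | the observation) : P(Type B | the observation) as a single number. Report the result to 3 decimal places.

0.533

Only the two components matter; the odds are (P(Z=i) f_i(x)) / (P(Z=j) f_j(x)).
Normal densities:
  f_A = 0.206396
  f_B = 0.343227
0.097006 / 0.18191 ≈ 0.533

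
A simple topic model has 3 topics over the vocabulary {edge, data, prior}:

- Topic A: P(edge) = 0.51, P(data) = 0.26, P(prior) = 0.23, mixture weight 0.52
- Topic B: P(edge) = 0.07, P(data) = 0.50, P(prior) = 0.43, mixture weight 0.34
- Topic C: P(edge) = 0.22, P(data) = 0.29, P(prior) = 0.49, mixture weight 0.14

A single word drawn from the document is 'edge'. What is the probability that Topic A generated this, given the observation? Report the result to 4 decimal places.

P(component k | x) = π_k·f_k(x) / marginal(x), where marginal(x) = Σ_j π_j·f_j(x).
Component likelihoods at x = 'edge':
  L_A = P(edge | comp) = 0.51
  L_B = P(edge | comp) = 0.07
  L_C = P(edge | comp) = 0.22
Prior × likelihood for each component:
  π_A·L_A = 0.52 × 0.51 = 0.2652
  π_B·L_B = 0.34 × 0.07 = 0.0238
  π_C·L_C = 0.14 × 0.22 = 0.0308
Sum: 0.2652 + 0.0238 + 0.0308 = 0.3198
So the posterior for Topic A is 0.2652 / 0.3198 ≈ 0.8293.

0.8293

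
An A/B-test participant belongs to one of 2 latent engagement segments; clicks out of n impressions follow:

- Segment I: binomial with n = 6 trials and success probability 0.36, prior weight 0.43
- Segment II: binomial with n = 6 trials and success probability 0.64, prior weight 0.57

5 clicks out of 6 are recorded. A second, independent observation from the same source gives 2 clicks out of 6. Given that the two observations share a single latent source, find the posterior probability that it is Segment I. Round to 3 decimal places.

0.193

Posterior ∝ prior × likelihood, so P(k | x) ∝ w_k f_k(x); normalise over all components.
Since both observations come from the same component, the likelihood for component k is f_k(x₁)·f_k(x₂).
  p_I = [0.023219] × [0.326149] = 0.00757286
  p_II = [0.231928] × [0.103196] = 0.023934
Prior × likelihood for each component:
  w_I·p_I = 0.43 × 0.00757286 = 0.00325633
  w_II·p_II = 0.57 × 0.023934 = 0.0136424
Evidence: 0.00325633 + 0.0136424 = 0.0168987
Responsibility of Segment I: 0.00325633 / 0.0168987 ≈ 0.193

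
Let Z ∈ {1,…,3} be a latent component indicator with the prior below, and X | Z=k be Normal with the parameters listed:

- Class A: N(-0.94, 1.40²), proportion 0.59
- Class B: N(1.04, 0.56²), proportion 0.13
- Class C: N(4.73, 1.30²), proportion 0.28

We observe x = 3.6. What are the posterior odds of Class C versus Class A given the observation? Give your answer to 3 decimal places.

67.293

The posterior odds equal the prior odds times the likelihood ratio: (π_i/π_j)·(f_i(x)/f_j(x)).
Normal densities:
  L_A = (1/(1.40·√(2π)))·exp(−(3.6−-0.94)²/(2·1.40²)) = 0.284959·exp(-5.25806) = 0.00148332
  L_B = (1/(0.56·√(2π)))·exp(−(3.6−1.04)²/(2·0.56²)) = 0.712397·exp(-10.44898) = 2.06437e-05
  L_C = (1/(1.30·√(2π)))·exp(−(3.6−4.73)²/(2·1.30²)) = 0.306879·exp(-0.37778) = 0.210329
Odds = (0.28/0.59) × (0.210329/0.00148332) = 0.474576 × 141.796 ≈ 67.293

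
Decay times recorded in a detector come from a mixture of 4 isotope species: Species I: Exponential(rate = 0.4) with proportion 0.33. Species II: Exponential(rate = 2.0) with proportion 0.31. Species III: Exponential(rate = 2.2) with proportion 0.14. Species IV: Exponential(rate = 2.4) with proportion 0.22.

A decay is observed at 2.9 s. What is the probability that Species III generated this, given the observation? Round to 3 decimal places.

Posterior ∝ prior × likelihood, so P(k | x) ∝ π_k f_k(x); normalise over all components.
Exponential densities:
  f_I = 0.125394
  f_II = 0.00605511
  f_III = 0.00372927
  f_IV = 0.00227783
Weight by the priors:
  π_I·f_I = 0.33 × 0.125394 = 0.0413802
  π_II·f_II = 0.31 × 0.00605511 = 0.00187708
  π_III·f_III = 0.14 × 0.00372927 = 0.000522098
  π_IV·f_IV = 0.22 × 0.00227783 = 0.000501123
Evidence: 0.0413802 + 0.00187708 + 0.000522098 + 0.000501123 = 0.0442805
P(Species III | 2.9 s) ≈ 0.012

0.012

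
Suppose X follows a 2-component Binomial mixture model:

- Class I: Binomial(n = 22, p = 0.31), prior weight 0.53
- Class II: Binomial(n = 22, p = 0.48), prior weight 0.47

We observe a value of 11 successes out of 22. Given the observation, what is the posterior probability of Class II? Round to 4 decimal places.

0.8289

Apply Bayes' rule: the posterior for each component is proportional to its prior times its likelihood at x.
Binomial probabilities:
  p_I = C(22,11)·0.31^11·0.69^11 = 705432·2.54085e-06·0.0168787 = 0.0302534
  p_II = C(22,11)·0.48^11·0.52^11 = 705432·0.00031164·0.000751687 = 0.165252
Multiply by the mixture weights:
  P(Z=I)·p_I = 0.53 × 0.0302534 = 0.0160343
  P(Z=II)·p_II = 0.47 × 0.165252 = 0.0776682
Denominator: 0.0160343 + 0.0776682 = 0.0937025
P(Class II | 11 successes out of 22) = 0.0776682 / 0.0937025 ≈ 0.8289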